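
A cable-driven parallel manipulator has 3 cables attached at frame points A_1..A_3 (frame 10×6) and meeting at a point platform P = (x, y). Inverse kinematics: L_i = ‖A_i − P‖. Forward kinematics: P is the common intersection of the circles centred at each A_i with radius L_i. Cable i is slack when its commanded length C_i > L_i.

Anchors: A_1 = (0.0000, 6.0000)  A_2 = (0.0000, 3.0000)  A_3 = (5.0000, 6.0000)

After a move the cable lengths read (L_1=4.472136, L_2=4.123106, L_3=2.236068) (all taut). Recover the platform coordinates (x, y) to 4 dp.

expand ‖A_i−P‖²=L_i² and subtract eq 1 (k_i ≔ ‖A_i‖²−L_i²)
k_1 = 0.0000+36.0000−20.0000 = 16.0000
eq1−eq2 → [0.0000  6.0000]·P = 24.0000
eq1−eq3 → [-10.0000  0.0000]·P = -40.0000
2×2 solve → P = (4.0000, 4.0000)

(4.0000, 4.0000)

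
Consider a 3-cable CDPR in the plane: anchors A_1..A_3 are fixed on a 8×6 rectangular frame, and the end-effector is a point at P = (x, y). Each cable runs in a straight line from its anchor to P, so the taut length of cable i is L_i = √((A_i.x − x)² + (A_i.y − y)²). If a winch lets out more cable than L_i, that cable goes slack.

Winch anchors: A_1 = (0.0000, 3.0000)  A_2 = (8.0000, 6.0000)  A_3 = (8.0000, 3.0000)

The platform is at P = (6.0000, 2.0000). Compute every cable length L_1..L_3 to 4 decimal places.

(6.0828, 4.4721, 2.2361)

L_1: Δ = A_1−P = (-6.0000, 1.0000) → ‖Δ‖ = √37.0000 = 6.0828
L_2: Δ = A_2−P = (2.0000, 4.0000) → ‖Δ‖ = √20.0000 = 4.4721
L_3: Δ = A_3−P = (2.0000, 1.0000) → ‖Δ‖ = √5.0000 = 2.2361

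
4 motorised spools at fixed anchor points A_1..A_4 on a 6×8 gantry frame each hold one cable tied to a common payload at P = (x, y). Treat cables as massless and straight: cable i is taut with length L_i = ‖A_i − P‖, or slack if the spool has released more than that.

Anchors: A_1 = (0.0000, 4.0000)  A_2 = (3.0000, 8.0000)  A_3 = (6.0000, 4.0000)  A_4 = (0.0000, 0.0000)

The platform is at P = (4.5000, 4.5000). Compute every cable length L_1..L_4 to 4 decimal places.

cable 1: Δx=-4.5000, Δy=-0.5000; L_1 = √(Δx²+Δy²) = 4.5277
cable 2: Δx=-1.5000, Δy=3.5000; L_2 = √(Δx²+Δy²) = 3.8079
cable 3: Δx=1.5000, Δy=-0.5000; L_3 = √(Δx²+Δy²) = 1.5811
cable 4: Δx=-4.5000, Δy=-4.5000; L_4 = √(Δx²+Δy²) = 6.3640

(4.5277, 3.8079, 1.5811, 6.3640)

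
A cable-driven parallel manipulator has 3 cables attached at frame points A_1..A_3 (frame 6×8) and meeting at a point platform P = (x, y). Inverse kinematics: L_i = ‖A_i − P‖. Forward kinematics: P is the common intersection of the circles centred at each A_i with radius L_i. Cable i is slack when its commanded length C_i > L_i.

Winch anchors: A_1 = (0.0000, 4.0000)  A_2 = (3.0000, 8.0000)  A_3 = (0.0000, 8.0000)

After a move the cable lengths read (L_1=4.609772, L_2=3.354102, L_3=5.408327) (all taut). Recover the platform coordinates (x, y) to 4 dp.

(4.5000, 5.0000)

expand ‖A_i−P‖²=L_i² and subtract eq 1 (q_i ≔ ‖A_i‖²−L_i²)
q_1 = 0.0000+16.0000−21.2500 = -5.2500
eq1−eq2 → [-6.0000  -8.0000]·P = -67.0000
eq1−eq3 → [0.0000  -8.0000]·P = -40.0000
2×2 solve → P = (4.5000, 5.0000)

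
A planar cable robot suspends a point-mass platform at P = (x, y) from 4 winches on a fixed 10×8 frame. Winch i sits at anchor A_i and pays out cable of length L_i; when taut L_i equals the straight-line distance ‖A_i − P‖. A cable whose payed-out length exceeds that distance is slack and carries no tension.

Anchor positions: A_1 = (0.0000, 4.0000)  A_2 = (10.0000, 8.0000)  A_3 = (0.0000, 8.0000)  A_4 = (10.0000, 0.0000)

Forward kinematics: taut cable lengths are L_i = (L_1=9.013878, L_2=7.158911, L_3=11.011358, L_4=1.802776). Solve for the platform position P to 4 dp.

expand ‖A_i−P‖²=L_i² and subtract eq 1 (c_i ≔ ‖A_i‖²−L_i²)
c_1 = 0.0000+16.0000−81.2500 = -65.2500
eq1−eq2 → [-20.0000  -8.0000]·P = -178.0000
eq1−eq3 → [0.0000  -8.0000]·P = -8.0000
eq1−eq4 → [-20.0000  8.0000]·P = -162.0000
2×2 solve → P = (8.5000, 1.0000)
check cable 4: ‖A_4−P‖² = 3.2500 ≈ L_4² = 3.2500 ✓

(8.5000, 1.0000)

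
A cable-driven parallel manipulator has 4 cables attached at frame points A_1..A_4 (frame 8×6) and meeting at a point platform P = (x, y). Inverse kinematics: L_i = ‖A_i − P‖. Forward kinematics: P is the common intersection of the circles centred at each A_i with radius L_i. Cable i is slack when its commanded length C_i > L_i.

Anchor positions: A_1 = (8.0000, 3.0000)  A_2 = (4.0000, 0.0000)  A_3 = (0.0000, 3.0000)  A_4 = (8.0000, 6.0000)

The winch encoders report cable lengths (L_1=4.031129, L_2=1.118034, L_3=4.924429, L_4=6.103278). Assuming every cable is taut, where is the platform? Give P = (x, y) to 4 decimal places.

(4.5000, 1.0000)

circle eqns → linear via eq_j − eq_1; set k_j = A_j·A_j − L_j²
k_1 = 64.0000+9.0000−16.2500 = 56.7500
8.0000·x + 6.0000·y = k_1−k_2 = 42.0000
16.0000·x + 0.0000·y = k_1−k_3 = 72.0000
0.0000·x − 6.0000·y = k_1−k_4 = -6.0000
solve first two rows → x=4.5000, y=1.0000
check cable 4: ‖A_4−P‖² = 37.2500 ≈ L_4² = 37.2500 ✓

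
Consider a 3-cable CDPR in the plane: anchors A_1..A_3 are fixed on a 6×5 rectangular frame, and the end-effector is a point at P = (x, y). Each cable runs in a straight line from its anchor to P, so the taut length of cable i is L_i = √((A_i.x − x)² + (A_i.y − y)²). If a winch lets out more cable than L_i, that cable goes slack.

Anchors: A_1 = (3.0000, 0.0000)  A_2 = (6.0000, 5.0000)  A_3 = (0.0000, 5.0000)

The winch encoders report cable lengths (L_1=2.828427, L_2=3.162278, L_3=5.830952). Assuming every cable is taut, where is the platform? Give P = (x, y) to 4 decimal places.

each cable: (A_i−P)·(A_i−P) = L_i²; let q_i = ‖A_i‖²−L_i²
q_1 = 9.0000+0.0000−8.0000 = 1.0000
row 1: -6.0000x − 10.0000y = -50.0000  (q_2=51.0000)
row 2: 6.0000x − 10.0000y = 10.0000  (q_3=-9.0000)
Cramer on rows 1–2 → x = 5.0000, y = 2.0000

(5.0000, 2.0000)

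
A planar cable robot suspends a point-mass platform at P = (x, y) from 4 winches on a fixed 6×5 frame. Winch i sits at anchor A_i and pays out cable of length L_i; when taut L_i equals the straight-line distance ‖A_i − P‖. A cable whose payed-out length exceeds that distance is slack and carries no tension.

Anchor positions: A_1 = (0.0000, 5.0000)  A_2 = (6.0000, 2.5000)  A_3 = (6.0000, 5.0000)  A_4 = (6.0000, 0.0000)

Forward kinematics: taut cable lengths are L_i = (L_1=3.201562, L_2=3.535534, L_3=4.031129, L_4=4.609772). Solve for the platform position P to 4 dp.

each cable: (A_i−P)·(A_i−P) = L_i²; let k_i = ‖A_i‖²−L_i²
k_1 = 0.0000+25.0000−10.2500 = 14.7500
row 1: -12.0000x + 5.0000y = -15.0000  (k_2=29.7500)
row 2: -12.0000x + 0.0000y = -30.0000  (k_3=44.7500)
row 3: -12.0000x + 10.0000y = 0.0000  (k_4=14.7500)
Cramer on rows 1–2 → x = 2.5000, y = 3.0000
check cable 4: ‖A_4−P‖² = 21.2500 ≈ L_4² = 21.2500 ✓

(2.5000, 3.0000)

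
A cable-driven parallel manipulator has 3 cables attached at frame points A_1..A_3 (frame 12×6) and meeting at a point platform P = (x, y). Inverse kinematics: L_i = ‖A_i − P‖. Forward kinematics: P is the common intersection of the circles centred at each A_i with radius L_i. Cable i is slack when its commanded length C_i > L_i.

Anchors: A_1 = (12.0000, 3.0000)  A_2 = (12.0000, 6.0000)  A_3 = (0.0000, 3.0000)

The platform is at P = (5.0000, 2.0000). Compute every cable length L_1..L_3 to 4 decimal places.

cable 1: Δx=7.0000, Δy=1.0000; L_1 = √(Δx²+Δy²) = 7.0711
cable 2: Δx=7.0000, Δy=4.0000; L_2 = √(Δx²+Δy²) = 8.0623
cable 3: Δx=-5.0000, Δy=1.0000; L_3 = √(Δx²+Δy²) = 5.0990

(7.0711, 8.0623, 5.0990)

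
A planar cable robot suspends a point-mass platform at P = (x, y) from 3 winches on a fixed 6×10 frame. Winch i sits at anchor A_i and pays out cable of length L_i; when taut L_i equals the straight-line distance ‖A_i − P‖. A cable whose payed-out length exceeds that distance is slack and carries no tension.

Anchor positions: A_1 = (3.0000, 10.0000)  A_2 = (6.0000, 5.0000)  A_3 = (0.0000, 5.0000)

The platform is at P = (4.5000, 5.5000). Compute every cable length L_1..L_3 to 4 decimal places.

cable 1: Δx=-1.5000, Δy=4.5000; L_1 = √(Δx²+Δy²) = 4.7434
cable 2: Δx=1.5000, Δy=-0.5000; L_2 = √(Δx²+Δy²) = 1.5811
cable 3: Δx=-4.5000, Δy=-0.5000; L_3 = √(Δx²+Δy²) = 4.5277

(4.7434, 1.5811, 4.5277)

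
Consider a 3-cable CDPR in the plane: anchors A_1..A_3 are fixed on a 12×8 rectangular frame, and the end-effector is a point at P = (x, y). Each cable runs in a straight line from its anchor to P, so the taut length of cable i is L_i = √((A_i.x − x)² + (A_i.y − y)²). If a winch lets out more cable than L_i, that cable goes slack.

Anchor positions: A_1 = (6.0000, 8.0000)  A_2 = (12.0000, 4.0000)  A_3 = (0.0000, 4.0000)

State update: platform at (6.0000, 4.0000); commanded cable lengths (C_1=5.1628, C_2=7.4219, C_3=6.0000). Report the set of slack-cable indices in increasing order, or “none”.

1, 2

i=1: geometric 4.0000 vs commanded 5.1628 ⇒ slack
i=2: geometric 6.0000 vs commanded 7.4219 ⇒ slack
i=3: geometric 6.0000 vs commanded 6.0000 ⇒ taut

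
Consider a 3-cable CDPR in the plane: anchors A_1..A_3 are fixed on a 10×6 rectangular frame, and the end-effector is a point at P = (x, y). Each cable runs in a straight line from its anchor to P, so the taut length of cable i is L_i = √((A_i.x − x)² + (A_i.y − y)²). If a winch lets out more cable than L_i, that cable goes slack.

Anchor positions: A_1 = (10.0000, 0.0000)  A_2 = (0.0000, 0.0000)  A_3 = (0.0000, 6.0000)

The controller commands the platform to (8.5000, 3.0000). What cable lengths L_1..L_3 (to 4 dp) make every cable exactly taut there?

L_1 = √((10.0000−8.5000)² + (0.0000−3.0000)²) = 3.3541
L_2 = √((0.0000−8.5000)² + (0.0000−3.0000)²) = 9.0139
L_3 = √((0.0000−8.5000)² + (6.0000−3.0000)²) = 9.0139

(3.3541, 9.0139, 9.0139)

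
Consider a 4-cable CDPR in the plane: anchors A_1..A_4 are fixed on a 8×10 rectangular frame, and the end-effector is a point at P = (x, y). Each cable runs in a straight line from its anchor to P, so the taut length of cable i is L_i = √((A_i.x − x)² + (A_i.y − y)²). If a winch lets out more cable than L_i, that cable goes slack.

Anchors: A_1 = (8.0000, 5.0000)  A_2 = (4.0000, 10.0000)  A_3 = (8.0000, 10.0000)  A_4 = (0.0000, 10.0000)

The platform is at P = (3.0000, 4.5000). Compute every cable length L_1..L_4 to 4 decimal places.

L_1: Δ = A_1−P = (5.0000, 0.5000) → ‖Δ‖ = √25.2500 = 5.0249
L_2: Δ = A_2−P = (1.0000, 5.5000) → ‖Δ‖ = √31.2500 = 5.5902
L_3: Δ = A_3−P = (5.0000, 5.5000) → ‖Δ‖ = √55.2500 = 7.4330
L_4: Δ = A_4−P = (-3.0000, 5.5000) → ‖Δ‖ = √39.2500 = 6.2650

(5.0249, 5.5902, 7.4330, 6.2650)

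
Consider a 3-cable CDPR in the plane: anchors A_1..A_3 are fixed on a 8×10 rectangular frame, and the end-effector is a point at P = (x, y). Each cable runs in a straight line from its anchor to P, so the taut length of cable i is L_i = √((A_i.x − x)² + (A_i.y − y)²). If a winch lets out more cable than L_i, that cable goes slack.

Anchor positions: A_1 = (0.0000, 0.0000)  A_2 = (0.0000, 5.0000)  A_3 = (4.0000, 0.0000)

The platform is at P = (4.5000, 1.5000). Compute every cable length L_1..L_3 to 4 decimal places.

cable 1: Δx=-4.5000, Δy=-1.5000; L_1 = √(Δx²+Δy²) = 4.7434
cable 2: Δx=-4.5000, Δy=3.5000; L_2 = √(Δx²+Δy²) = 5.7009
cable 3: Δx=-0.5000, Δy=-1.5000; L_3 = √(Δx²+Δy²) = 1.5811

(4.7434, 5.7009, 1.5811)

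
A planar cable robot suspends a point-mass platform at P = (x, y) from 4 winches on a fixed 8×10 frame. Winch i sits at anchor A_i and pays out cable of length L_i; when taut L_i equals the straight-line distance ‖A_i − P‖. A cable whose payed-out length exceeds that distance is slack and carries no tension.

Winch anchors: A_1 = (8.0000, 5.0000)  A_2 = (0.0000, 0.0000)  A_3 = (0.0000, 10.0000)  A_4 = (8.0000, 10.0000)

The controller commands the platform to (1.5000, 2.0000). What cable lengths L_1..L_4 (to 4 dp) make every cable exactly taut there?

L_1 = √((8.0000−1.5000)² + (5.0000−2.0000)²) = 7.1589
L_2 = √((0.0000−1.5000)² + (0.0000−2.0000)²) = 2.5000
L_3 = √((0.0000−1.5000)² + (10.0000−2.0000)²) = 8.1394
L_4 = √((8.0000−1.5000)² + (10.0000−2.0000)²) = 10.3078

(7.1589, 2.5000, 8.1394, 10.3078)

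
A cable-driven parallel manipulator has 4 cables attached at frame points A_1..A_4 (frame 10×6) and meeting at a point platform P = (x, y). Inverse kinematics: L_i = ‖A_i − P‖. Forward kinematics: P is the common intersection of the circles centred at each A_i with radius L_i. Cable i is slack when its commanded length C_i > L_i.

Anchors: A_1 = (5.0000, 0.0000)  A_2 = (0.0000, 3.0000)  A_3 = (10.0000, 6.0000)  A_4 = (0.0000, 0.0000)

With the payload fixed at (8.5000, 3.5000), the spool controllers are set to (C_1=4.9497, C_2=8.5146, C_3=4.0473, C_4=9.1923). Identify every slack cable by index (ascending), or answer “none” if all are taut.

3

cable 1: L_1 = ‖A_1−P‖ = 4.9497;  C_1 = 4.9497 → taut
cable 2: L_2 = ‖A_2−P‖ = 8.5147;  C_2 = 8.5146 → taut
cable 3: L_3 = ‖A_3−P‖ = 2.9155;  C_3 = 4.0473 → slack
cable 4: L_4 = ‖A_4−P‖ = 9.1924;  C_4 = 9.1923 → taut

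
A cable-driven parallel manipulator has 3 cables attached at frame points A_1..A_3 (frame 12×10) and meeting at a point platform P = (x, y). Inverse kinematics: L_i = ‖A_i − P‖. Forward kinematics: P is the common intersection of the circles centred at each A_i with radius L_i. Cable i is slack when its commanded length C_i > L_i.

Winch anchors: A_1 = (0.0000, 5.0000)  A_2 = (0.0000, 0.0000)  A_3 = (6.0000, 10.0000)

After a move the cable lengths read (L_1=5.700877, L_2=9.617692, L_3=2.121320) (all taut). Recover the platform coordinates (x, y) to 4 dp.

circle eqns → linear via eq_j − eq_1; set k_j = A_j·A_j − L_j²
k_1 = 0.0000+25.0000−32.5000 = -7.5000
0.0000·x + 10.0000·y = k_1−k_2 = 85.0000
-12.0000·x − 10.0000·y = k_1−k_3 = -139.0000
solve first two rows → x=4.5000, y=8.5000

(4.5000, 8.5000)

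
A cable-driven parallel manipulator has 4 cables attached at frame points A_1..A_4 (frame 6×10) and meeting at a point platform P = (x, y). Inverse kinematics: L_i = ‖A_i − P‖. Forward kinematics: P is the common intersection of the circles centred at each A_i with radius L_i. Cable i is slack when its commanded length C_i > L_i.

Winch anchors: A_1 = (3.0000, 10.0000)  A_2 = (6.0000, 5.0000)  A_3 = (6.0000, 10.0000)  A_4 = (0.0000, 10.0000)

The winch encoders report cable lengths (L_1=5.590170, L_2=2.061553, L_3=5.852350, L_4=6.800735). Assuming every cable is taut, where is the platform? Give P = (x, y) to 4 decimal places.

circle eqns → linear via eq_j − eq_1; set c_j = A_j·A_j − L_j²
c_1 = 9.0000+100.0000−31.2500 = 77.7500
-6.0000·x + 10.0000·y = c_1−c_2 = 21.0000
-6.0000·x + 0.0000·y = c_1−c_3 = -24.0000
6.0000·x + 0.0000·y = c_1−c_4 = 24.0000
solve first two rows → x=4.0000, y=4.5000
check cable 4: ‖A_4−P‖² = 46.2500 ≈ L_4² = 46.2500 ✓

(4.0000, 4.5000)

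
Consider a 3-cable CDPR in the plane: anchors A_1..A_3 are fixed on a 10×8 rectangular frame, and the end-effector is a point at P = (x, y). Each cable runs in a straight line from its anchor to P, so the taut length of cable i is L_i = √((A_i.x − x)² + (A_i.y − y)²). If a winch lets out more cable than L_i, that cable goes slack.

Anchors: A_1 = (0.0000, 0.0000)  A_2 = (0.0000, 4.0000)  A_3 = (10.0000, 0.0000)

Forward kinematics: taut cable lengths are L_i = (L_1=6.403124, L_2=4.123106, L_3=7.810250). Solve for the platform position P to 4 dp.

(4.0000, 5.0000)

expand ‖A_i−P‖²=L_i² and subtract eq 1 (k_i ≔ ‖A_i‖²−L_i²)
k_1 = 0.0000+0.0000−41.0000 = -41.0000
eq1−eq2 → [0.0000  -8.0000]·P = -40.0000
eq1−eq3 → [-20.0000  0.0000]·P = -80.0000
2×2 solve → P = (4.0000, 5.0000)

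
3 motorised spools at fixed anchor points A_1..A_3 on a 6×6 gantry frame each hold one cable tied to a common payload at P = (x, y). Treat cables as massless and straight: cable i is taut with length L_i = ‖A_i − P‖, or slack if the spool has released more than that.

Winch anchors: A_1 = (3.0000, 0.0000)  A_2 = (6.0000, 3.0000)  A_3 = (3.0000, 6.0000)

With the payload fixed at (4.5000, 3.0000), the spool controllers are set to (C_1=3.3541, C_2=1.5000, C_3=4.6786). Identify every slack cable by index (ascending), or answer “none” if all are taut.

3

cable 1: √((-1.5000)²+(-3.0000)²)=3.3541, C_1=3.3541: taut
cable 2: √((1.5000)²+(0.0000)²)=1.5000, C_2=1.5000: taut
cable 3: √((-1.5000)²+(3.0000)²)=3.3541, C_3=4.6786: slack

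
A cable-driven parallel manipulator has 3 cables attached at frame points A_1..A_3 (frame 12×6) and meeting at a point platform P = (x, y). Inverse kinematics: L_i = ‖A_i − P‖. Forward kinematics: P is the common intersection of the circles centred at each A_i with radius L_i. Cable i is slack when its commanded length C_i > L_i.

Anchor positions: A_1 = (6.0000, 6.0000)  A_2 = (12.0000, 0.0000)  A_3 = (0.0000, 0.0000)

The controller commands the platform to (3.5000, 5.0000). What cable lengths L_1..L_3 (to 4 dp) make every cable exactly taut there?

L_1: Δ = A_1−P = (2.5000, 1.0000) → ‖Δ‖ = √7.2500 = 2.6926
L_2: Δ = A_2−P = (8.5000, -5.0000) → ‖Δ‖ = √97.2500 = 9.8615
L_3: Δ = A_3−P = (-3.5000, -5.0000) → ‖Δ‖ = √37.2500 = 6.1033

(2.6926, 9.8615, 6.1033)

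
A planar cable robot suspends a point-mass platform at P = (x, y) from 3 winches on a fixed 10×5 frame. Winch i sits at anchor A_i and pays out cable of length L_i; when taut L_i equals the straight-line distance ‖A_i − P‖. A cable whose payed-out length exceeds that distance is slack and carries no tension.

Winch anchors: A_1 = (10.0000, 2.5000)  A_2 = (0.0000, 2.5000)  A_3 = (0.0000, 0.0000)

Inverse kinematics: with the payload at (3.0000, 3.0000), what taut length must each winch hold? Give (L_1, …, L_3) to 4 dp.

(7.0178, 3.0414, 4.2426)

L_1 = √((10.0000−3.0000)² + (2.5000−3.0000)²) = 7.0178
L_2 = √((0.0000−3.0000)² + (2.5000−3.0000)²) = 3.0414
L_3 = √((0.0000−3.0000)² + (0.0000−3.0000)²) = 4.2426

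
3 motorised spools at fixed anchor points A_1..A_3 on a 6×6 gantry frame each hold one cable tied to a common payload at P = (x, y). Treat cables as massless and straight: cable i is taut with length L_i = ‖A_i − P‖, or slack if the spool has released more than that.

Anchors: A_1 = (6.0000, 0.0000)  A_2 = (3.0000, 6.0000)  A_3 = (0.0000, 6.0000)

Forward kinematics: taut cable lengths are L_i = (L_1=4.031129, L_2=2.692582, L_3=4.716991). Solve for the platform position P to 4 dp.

expand ‖A_i−P‖²=L_i² and subtract eq 1 (c_i ≔ ‖A_i‖²−L_i²)
c_1 = 36.0000+0.0000−16.2500 = 19.7500
eq1−eq2 → [6.0000  -12.0000]·P = -18.0000
eq1−eq3 → [12.0000  -12.0000]·P = 6.0000
2×2 solve → P = (4.0000, 3.5000)

(4.0000, 3.5000)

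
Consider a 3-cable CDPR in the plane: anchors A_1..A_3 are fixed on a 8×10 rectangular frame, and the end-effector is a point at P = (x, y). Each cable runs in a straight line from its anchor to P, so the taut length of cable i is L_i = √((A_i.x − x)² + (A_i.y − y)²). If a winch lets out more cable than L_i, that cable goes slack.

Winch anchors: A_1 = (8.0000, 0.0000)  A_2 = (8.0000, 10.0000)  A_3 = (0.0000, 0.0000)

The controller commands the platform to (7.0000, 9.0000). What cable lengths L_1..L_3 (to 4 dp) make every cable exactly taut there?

L_1 = √((8.0000−7.0000)² + (0.0000−9.0000)²) = 9.0554
L_2 = √((8.0000−7.0000)² + (10.0000−9.0000)²) = 1.4142
L_3 = √((0.0000−7.0000)² + (0.0000−9.0000)²) = 11.4018

(9.0554, 1.4142, 11.4018)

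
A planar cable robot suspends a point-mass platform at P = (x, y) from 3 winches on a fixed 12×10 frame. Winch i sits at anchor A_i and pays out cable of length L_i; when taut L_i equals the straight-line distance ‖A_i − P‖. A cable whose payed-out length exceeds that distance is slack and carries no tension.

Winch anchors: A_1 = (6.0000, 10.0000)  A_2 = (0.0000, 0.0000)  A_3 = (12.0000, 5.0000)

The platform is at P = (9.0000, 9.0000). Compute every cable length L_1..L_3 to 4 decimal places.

L_1: Δ = A_1−P = (-3.0000, 1.0000) → ‖Δ‖ = √10.0000 = 3.1623
L_2: Δ = A_2−P = (-9.0000, -9.0000) → ‖Δ‖ = √162.0000 = 12.7279
L_3: Δ = A_3−P = (3.0000, -4.0000) → ‖Δ‖ = √25.0000 = 5.0000

(3.1623, 12.7279, 5.0000)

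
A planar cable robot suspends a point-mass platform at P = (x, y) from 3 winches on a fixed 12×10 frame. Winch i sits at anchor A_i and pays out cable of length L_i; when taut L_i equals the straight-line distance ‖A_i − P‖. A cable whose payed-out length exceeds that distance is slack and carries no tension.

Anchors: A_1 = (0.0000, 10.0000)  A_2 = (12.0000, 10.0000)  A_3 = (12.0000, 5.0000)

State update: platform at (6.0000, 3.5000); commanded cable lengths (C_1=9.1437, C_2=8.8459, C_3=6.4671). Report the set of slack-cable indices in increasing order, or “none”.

cable 1: √((-6.0000)²+(6.5000)²)=8.8459, C_1=9.1437: slack
cable 2: √((6.0000)²+(6.5000)²)=8.8459, C_2=8.8459: taut
cable 3: √((6.0000)²+(1.5000)²)=6.1847, C_3=6.4671: slack

1, 3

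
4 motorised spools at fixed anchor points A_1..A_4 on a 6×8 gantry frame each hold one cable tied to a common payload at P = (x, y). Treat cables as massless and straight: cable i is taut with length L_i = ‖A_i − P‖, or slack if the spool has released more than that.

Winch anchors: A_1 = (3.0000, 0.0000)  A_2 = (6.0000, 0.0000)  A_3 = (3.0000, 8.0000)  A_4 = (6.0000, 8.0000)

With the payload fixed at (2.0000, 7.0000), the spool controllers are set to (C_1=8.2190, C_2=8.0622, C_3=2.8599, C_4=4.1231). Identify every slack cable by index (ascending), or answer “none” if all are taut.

cable 1: L_1 = ‖A_1−P‖ = 7.0711;  C_1 = 8.2190 → slack
cable 2: L_2 = ‖A_2−P‖ = 8.0623;  C_2 = 8.0622 → taut
cable 3: L_3 = ‖A_3−P‖ = 1.4142;  C_3 = 2.8599 → slack
cable 4: L_4 = ‖A_4−P‖ = 4.1231;  C_4 = 4.1231 → taut

1, 3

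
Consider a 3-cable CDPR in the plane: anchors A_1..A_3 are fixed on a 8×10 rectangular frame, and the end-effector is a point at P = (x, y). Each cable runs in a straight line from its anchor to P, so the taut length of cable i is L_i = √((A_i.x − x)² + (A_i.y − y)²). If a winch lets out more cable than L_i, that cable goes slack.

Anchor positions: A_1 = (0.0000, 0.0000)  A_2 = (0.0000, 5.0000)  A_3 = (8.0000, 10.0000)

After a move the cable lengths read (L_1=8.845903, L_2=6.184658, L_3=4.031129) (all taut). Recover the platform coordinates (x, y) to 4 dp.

each cable: (A_i−P)·(A_i−P) = L_i²; let q_i = ‖A_i‖²−L_i²
q_1 = 0.0000+0.0000−78.2500 = -78.2500
row 1: 0.0000x − 10.0000y = -65.0000  (q_2=-13.2500)
row 2: -16.0000x − 20.0000y = -226.0000  (q_3=147.7500)
Cramer on rows 1–2 → x = 6.0000, y = 6.5000

(6.0000, 6.5000)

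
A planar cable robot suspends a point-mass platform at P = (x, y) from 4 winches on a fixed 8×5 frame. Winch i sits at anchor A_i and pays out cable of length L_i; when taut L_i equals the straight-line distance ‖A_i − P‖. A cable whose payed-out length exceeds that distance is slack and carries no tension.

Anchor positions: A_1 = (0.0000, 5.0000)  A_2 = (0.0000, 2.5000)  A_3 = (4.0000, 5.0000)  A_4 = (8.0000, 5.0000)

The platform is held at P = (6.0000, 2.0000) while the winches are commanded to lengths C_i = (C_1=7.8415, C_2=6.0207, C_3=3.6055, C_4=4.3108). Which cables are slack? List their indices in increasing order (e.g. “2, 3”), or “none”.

i=1: geometric 6.7082 vs commanded 7.8415 ⇒ slack
i=2: geometric 6.0208 vs commanded 6.0207 ⇒ taut
i=3: geometric 3.6056 vs commanded 3.6055 ⇒ taut
i=4: geometric 3.6056 vs commanded 4.3108 ⇒ slack

1, 4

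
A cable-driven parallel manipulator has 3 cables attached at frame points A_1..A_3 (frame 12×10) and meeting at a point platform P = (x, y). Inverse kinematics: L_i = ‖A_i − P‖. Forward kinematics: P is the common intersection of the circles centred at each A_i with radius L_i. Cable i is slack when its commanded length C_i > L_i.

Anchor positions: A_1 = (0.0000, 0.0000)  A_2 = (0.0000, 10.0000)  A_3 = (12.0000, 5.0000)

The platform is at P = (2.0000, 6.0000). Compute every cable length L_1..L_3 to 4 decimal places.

L_1 = √((0.0000−2.0000)² + (0.0000−6.0000)²) = 6.3246
L_2 = √((0.0000−2.0000)² + (10.0000−6.0000)²) = 4.4721
L_3 = √((12.0000−2.0000)² + (5.0000−6.0000)²) = 10.0499

(6.3246, 4.4721, 10.0499)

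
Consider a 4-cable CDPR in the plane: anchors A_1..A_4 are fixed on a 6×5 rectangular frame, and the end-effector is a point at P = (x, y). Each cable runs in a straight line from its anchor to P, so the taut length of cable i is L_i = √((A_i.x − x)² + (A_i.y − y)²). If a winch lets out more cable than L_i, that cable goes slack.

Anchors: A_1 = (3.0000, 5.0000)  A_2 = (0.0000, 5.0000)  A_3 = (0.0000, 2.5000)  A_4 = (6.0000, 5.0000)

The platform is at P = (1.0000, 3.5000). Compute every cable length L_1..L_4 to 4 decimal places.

cable 1: Δx=2.0000, Δy=1.5000; L_1 = √(Δx²+Δy²) = 2.5000
cable 2: Δx=-1.0000, Δy=1.5000; L_2 = √(Δx²+Δy²) = 1.8028
cable 3: Δx=-1.0000, Δy=-1.0000; L_3 = √(Δx²+Δy²) = 1.4142
cable 4: Δx=5.0000, Δy=1.5000; L_4 = √(Δx²+Δy²) = 5.2202

(2.5000, 1.8028, 1.4142, 5.2202)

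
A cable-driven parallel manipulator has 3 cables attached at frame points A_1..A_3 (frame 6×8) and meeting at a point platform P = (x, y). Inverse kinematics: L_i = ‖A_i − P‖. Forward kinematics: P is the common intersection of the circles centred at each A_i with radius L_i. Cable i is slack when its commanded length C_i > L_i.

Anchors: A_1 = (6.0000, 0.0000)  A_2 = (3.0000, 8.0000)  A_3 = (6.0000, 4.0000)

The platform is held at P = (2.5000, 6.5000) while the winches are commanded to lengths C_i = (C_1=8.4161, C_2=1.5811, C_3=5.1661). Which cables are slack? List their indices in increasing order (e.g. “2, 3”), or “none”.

i=1: geometric 7.3824 vs commanded 8.4161 ⇒ slack
i=2: geometric 1.5811 vs commanded 1.5811 ⇒ taut
i=3: geometric 4.3012 vs commanded 5.1661 ⇒ slack

1, 3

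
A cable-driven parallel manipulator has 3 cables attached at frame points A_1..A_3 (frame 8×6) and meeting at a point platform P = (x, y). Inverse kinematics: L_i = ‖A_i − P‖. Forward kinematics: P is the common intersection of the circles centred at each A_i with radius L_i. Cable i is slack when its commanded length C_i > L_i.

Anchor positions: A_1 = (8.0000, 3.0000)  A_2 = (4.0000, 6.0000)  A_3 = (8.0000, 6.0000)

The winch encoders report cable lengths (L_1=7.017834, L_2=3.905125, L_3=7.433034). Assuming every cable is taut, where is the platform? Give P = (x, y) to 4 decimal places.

each cable: (A_i−P)·(A_i−P) = L_i²; let c_i = ‖A_i‖²−L_i²
c_1 = 64.0000+9.0000−49.2500 = 23.7500
row 1: 8.0000x − 6.0000y = -13.0000  (c_2=36.7500)
row 2: 0.0000x − 6.0000y = -21.0000  (c_3=44.7500)
Cramer on rows 1–2 → x = 1.0000, y = 3.5000

(1.0000, 3.5000)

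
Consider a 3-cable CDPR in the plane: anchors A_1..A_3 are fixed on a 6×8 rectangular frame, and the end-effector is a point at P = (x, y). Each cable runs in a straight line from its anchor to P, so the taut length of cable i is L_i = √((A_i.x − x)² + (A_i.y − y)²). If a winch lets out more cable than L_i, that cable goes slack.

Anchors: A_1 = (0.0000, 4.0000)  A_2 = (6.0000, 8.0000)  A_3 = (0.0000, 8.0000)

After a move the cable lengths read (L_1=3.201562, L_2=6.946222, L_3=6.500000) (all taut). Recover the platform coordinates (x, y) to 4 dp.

(2.5000, 2.0000)

each cable: (A_i−P)·(A_i−P) = L_i²; let c_i = ‖A_i‖²−L_i²
c_1 = 0.0000+16.0000−10.2500 = 5.7500
row 1: -12.0000x − 8.0000y = -46.0000  (c_2=51.7500)
row 2: 0.0000x − 8.0000y = -16.0000  (c_3=21.7500)
Cramer on rows 1–2 → x = 2.5000, y = 2.0000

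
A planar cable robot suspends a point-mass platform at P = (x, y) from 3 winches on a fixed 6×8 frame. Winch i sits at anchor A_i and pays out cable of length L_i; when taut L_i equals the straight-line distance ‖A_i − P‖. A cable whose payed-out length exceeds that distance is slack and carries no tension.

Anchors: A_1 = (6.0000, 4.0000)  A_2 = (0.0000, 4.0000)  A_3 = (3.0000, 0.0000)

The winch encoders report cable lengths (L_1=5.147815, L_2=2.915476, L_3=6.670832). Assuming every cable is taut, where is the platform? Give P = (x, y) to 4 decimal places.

expand ‖A_i−P‖²=L_i² and subtract eq 1 (k_i ≔ ‖A_i‖²−L_i²)
k_1 = 36.0000+16.0000−26.5000 = 25.5000
eq1−eq2 → [12.0000  0.0000]·P = 18.0000
eq1−eq3 → [6.0000  8.0000]·P = 61.0000
2×2 solve → P = (1.5000, 6.5000)

(1.5000, 6.5000)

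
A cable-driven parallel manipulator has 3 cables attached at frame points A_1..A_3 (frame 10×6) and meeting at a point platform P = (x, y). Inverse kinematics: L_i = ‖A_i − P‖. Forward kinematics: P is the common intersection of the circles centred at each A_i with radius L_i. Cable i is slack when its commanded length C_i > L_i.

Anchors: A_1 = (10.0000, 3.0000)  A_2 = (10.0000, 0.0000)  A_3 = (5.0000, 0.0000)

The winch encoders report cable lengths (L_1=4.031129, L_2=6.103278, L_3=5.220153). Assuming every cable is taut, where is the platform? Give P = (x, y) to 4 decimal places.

(6.5000, 5.0000)

circle eqns → linear via eq_j − eq_1; set k_j = A_j·A_j − L_j²
k_1 = 100.0000+9.0000−16.2500 = 92.7500
0.0000·x + 6.0000·y = k_1−k_2 = 30.0000
10.0000·x + 6.0000·y = k_1−k_3 = 95.0000
solve first two rows → x=6.5000, y=5.0000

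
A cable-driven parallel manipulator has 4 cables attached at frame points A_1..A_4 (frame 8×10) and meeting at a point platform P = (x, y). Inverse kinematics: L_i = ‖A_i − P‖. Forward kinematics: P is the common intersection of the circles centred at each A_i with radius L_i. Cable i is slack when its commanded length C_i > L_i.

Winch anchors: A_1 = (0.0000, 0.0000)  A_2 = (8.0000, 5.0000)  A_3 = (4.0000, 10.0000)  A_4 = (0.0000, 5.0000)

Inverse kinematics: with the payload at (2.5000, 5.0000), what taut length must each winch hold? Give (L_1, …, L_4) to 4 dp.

L_1: Δ = A_1−P = (-2.5000, -5.0000) → ‖Δ‖ = √31.2500 = 5.5902
L_2: Δ = A_2−P = (5.5000, 0.0000) → ‖Δ‖ = √30.2500 = 5.5000
L_3: Δ = A_3−P = (1.5000, 5.0000) → ‖Δ‖ = √27.2500 = 5.2202
L_4: Δ = A_4−P = (-2.5000, 0.0000) → ‖Δ‖ = √6.2500 = 2.5000

(5.5902, 5.5000, 5.2202, 2.5000)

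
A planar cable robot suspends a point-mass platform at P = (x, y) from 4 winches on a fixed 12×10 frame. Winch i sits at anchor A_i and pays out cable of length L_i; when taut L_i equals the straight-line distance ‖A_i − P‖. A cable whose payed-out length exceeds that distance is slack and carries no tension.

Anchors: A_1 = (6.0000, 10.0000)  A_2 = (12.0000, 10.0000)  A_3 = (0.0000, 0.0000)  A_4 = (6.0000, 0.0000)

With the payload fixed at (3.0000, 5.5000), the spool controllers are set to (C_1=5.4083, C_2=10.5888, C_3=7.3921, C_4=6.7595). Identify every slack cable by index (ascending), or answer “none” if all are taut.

2, 3, 4

cable 1: √((3.0000)²+(4.5000)²)=5.4083, C_1=5.4083: taut
cable 2: √((9.0000)²+(4.5000)²)=10.0623, C_2=10.5888: slack
cable 3: √((-3.0000)²+(-5.5000)²)=6.2650, C_3=7.3921: slack
cable 4: √((3.0000)²+(-5.5000)²)=6.2650, C_4=6.7595: slack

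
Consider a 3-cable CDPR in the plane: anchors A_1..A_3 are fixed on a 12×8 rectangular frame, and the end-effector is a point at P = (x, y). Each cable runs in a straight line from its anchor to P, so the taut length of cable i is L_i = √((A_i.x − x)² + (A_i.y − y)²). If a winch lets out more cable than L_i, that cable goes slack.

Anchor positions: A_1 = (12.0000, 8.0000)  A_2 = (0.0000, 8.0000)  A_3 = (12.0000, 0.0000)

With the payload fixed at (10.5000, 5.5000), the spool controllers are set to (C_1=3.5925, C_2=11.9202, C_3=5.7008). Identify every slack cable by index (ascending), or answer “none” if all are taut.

i=1: geometric 2.9155 vs commanded 3.5925 ⇒ slack
i=2: geometric 10.7935 vs commanded 11.9202 ⇒ slack
i=3: geometric 5.7009 vs commanded 5.7008 ⇒ taut

1, 2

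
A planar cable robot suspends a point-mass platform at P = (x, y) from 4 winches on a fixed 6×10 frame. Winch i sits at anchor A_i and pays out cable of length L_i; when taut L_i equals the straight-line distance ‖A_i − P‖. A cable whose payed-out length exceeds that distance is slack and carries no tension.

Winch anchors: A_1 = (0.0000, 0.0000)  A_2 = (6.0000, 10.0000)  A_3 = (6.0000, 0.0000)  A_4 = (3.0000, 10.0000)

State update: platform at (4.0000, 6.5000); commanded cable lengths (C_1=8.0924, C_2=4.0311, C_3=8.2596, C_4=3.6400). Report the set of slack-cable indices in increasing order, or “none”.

1, 3

i=1: geometric 7.6322 vs commanded 8.0924 ⇒ slack
i=2: geometric 4.0311 vs commanded 4.0311 ⇒ taut
i=3: geometric 6.8007 vs commanded 8.2596 ⇒ slack
i=4: geometric 3.6401 vs commanded 3.6400 ⇒ taut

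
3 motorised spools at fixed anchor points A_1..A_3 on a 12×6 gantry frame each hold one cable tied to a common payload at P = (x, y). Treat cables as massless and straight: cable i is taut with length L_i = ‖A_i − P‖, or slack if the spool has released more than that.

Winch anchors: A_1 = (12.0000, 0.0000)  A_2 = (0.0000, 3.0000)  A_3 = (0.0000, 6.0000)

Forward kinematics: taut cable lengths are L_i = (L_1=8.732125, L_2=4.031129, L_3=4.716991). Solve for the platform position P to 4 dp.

circle eqns → linear via eq_j − eq_1; set k_j = A_j·A_j − L_j²
k_1 = 144.0000+0.0000−76.2500 = 67.7500
24.0000·x − 6.0000·y = k_1−k_2 = 75.0000
24.0000·x − 12.0000·y = k_1−k_3 = 54.0000
solve first two rows → x=4.0000, y=3.5000

(4.0000, 3.5000)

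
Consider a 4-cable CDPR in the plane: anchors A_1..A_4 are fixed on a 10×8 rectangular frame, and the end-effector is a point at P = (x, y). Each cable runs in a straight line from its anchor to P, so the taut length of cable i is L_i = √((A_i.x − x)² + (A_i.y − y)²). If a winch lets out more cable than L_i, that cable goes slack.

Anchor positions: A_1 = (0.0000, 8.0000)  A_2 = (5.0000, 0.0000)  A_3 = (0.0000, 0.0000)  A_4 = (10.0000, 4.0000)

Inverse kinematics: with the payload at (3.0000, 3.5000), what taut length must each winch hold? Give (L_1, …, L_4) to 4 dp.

(5.4083, 4.0311, 4.6098, 7.0178)

L_1 = √((0.0000−3.0000)² + (8.0000−3.5000)²) = 5.4083
L_2 = √((5.0000−3.0000)² + (0.0000−3.5000)²) = 4.0311
L_3 = √((0.0000−3.0000)² + (0.0000−3.5000)²) = 4.6098
L_4 = √((10.0000−3.0000)² + (4.0000−3.5000)²) = 7.0178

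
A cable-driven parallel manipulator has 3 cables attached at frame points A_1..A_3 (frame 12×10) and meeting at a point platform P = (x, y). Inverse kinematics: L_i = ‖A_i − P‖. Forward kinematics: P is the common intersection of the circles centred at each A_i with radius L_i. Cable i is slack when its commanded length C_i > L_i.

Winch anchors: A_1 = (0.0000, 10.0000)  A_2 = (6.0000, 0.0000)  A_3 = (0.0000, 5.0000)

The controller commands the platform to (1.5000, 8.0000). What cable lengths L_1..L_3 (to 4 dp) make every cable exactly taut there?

L_1 = √((0.0000−1.5000)² + (10.0000−8.0000)²) = 2.5000
L_2 = √((6.0000−1.5000)² + (0.0000−8.0000)²) = 9.1788
L_3 = √((0.0000−1.5000)² + (5.0000−8.0000)²) = 3.3541

(2.5000, 9.1788, 3.3541)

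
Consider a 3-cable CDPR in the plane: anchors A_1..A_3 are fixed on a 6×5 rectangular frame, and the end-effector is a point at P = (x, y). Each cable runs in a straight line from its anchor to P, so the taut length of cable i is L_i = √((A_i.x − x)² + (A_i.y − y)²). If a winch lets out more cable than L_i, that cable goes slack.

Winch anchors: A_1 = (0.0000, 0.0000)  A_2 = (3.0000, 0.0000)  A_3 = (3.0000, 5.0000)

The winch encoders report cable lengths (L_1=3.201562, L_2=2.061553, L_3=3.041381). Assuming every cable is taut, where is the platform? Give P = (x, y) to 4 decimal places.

(2.5000, 2.0000)

each cable: (A_i−P)·(A_i−P) = L_i²; let k_i = ‖A_i‖²−L_i²
k_1 = 0.0000+0.0000−10.2500 = -10.2500
row 1: -6.0000x + 0.0000y = -15.0000  (k_2=4.7500)
row 2: -6.0000x − 10.0000y = -35.0000  (k_3=24.7500)
Cramer on rows 1–2 → x = 2.5000, y = 2.0000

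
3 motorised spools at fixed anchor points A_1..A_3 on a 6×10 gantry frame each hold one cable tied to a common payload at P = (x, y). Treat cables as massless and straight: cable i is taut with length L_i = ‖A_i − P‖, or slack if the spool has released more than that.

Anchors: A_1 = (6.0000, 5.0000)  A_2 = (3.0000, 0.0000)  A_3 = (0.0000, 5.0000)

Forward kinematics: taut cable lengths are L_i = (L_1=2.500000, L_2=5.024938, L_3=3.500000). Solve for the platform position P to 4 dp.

expand ‖A_i−P‖²=L_i² and subtract eq 1 (q_i ≔ ‖A_i‖²−L_i²)
q_1 = 36.0000+25.0000−6.2500 = 54.7500
eq1−eq2 → [6.0000  10.0000]·P = 71.0000
eq1−eq3 → [12.0000  0.0000]·P = 42.0000
2×2 solve → P = (3.5000, 5.0000)

(3.5000, 5.0000)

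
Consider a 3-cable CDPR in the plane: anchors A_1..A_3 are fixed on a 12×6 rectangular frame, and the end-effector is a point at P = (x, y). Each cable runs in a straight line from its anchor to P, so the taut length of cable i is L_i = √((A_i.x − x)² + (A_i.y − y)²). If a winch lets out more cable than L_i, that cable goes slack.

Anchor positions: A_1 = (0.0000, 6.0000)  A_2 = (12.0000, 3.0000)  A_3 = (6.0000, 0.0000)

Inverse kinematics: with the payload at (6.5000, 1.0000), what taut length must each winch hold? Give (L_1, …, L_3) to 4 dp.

L_1: Δ = A_1−P = (-6.5000, 5.0000) → ‖Δ‖ = √67.2500 = 8.2006
L_2: Δ = A_2−P = (5.5000, 2.0000) → ‖Δ‖ = √34.2500 = 5.8523
L_3: Δ = A_3−P = (-0.5000, -1.0000) → ‖Δ‖ = √1.2500 = 1.1180

(8.2006, 5.8523, 1.1180)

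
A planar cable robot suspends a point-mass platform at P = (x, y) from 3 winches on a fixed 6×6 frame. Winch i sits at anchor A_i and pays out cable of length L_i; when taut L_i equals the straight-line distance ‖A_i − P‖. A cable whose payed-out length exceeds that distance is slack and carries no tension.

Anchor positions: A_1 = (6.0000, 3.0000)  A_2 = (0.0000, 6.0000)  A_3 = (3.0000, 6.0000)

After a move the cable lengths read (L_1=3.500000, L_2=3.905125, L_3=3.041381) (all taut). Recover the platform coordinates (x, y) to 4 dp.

each cable: (A_i−P)·(A_i−P) = L_i²; let c_i = ‖A_i‖²−L_i²
c_1 = 36.0000+9.0000−12.2500 = 32.7500
row 1: 12.0000x − 6.0000y = 12.0000  (c_2=20.7500)
row 2: 6.0000x − 6.0000y = -3.0000  (c_3=35.7500)
Cramer on rows 1–2 → x = 2.5000, y = 3.0000

(2.5000, 3.0000)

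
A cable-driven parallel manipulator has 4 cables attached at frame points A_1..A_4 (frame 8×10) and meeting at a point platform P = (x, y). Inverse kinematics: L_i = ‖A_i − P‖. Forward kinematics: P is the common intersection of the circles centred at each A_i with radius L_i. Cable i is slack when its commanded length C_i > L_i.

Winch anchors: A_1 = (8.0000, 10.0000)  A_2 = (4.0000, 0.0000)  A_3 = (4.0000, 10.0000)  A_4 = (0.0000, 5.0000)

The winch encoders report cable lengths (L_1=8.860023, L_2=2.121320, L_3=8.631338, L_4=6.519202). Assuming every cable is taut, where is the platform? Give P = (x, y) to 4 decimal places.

expand ‖A_i−P‖²=L_i² and subtract eq 1 (c_i ≔ ‖A_i‖²−L_i²)
c_1 = 64.0000+100.0000−78.5000 = 85.5000
eq1−eq2 → [8.0000  20.0000]·P = 74.0000
eq1−eq3 → [8.0000  0.0000]·P = 44.0000
eq1−eq4 → [16.0000  10.0000]·P = 103.0000
2×2 solve → P = (5.5000, 1.5000)
check cable 4: ‖A_4−P‖² = 42.5000 ≈ L_4² = 42.5000 ✓

(5.5000, 1.5000)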